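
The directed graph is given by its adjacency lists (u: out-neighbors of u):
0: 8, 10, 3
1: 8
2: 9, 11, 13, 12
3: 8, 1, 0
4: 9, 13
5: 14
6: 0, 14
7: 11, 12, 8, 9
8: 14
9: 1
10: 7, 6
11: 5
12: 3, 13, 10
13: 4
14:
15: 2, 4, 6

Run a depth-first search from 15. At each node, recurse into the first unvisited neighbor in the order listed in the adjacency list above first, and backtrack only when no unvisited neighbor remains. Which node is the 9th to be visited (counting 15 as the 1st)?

Visit 15
15 → 2
2 → 9
9 → 1
1 → 8
8 → 14
2 → 11
11 → 5
2 → 13
13 → 4
2 → 12
12 → 3
3 → 0
0 → 10
10 → 7
10 → 6

Visit order: 15, 2, 9, 1, 8, 14, 11, 5, 13, 4, 12, 3, 0, 10, 7, 6

13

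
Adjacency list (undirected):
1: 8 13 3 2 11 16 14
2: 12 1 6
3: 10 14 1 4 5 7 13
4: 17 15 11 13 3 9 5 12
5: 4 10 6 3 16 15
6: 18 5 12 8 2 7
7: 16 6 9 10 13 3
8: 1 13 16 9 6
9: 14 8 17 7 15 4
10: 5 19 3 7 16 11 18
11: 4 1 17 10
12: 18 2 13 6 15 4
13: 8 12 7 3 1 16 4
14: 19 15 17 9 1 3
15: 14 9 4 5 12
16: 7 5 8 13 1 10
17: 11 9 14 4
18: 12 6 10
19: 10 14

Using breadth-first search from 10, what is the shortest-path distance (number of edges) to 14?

Level 0: 10
Level 1: 3, 5, 7, 11, 16, 18, 19
Level 2: 1, 4, 6, 8, 9, 12, 13, 14, 15, 17
Level 3: 2
14 first appears at level 2.

2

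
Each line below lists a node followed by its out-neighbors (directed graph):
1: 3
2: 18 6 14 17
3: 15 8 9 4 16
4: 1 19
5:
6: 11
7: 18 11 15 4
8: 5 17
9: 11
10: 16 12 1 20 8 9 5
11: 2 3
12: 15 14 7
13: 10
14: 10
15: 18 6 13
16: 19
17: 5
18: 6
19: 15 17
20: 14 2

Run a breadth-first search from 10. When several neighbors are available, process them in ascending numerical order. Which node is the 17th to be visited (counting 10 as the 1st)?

Visit 10; enqueue 1, 5, 8, 9, 12, 16, 20 → queue [1, 5, 8, 9, 12, 16, 20]
Visit 1; enqueue 3 → queue [5, 8, 9, 12, 16, 20, 3]
Visit 5 → queue [8, 9, 12, 16, 20, 3]
Visit 8; enqueue 17 → queue [9, 12, 16, 20, 3, 17]
Visit 9; enqueue 11 → queue [12, 16, 20, 3, 17, 11]
Visit 12; enqueue 7, 14, 15 → queue [16, 20, 3, 17, 11, 7, 14, 15]
Visit 16; enqueue 19 → queue [20, 3, 17, 11, 7, 14, 15, 19]
Visit 20; enqueue 2 → queue [3, 17, 11, 7, 14, 15, 19, 2]
Visit 3; enqueue 4 → queue [17, 11, 7, 14, 15, 19, 2, 4]
Visit 17 → queue [11, 7, 14, 15, 19, 2, 4]
Visit 11 → queue [7, 14, 15, 19, 2, 4]
Visit 7; enqueue 18 → queue [14, 15, 19, 2, 4, 18]
Visit 14 → queue [15, 19, 2, 4, 18]
Visit 15; enqueue 6, 13 → queue [19, 2, 4, 18, 6, 13]
Visit 19 → queue [2, 4, 18, 6, 13]
Visit 2 → queue [4, 18, 6, 13]
Visit 4 → queue [18, 6, 13]
Visit 18 → queue [6, 13]
Visit 6 → queue [13]
Visit 13 → queue []

Visit order: 10, 1, 5, 8, 9, 12, 16, 20, 3, 17, 11, 7, 14, 15, 19, 2, 4, 18, 6, 13

4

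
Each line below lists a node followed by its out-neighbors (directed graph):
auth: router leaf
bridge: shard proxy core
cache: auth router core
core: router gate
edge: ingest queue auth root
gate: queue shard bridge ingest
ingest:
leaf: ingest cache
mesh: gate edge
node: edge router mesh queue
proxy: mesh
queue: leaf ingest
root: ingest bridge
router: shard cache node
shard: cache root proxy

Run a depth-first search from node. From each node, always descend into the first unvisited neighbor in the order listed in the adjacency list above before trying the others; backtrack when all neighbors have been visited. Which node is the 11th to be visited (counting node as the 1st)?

Visit node
node → edge
edge → ingest
edge → queue
queue → leaf
leaf → cache
cache → auth
auth → router
router → shard
shard → root
root → bridge
bridge → proxy
proxy → mesh
mesh → gate
bridge → core

Visit order: node, edge, ingest, queue, leaf, cache, auth, router, shard, root, bridge, proxy, mesh, gate, core

bridge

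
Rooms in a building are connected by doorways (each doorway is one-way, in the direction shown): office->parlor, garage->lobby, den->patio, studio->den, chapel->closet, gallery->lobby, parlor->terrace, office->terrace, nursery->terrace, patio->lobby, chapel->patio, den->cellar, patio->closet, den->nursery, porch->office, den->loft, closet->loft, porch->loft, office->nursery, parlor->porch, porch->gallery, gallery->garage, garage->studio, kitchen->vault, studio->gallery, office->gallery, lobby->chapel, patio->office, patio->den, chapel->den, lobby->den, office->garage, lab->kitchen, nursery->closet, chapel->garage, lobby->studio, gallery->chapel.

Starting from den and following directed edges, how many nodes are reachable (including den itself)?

15

BFS from den visits: den, cellar, loft, nursery, patio, closet, terrace, lobby, office, chapel, studio, gallery, garage, parlor, porch
Reachable nodes: 15 of 18 total.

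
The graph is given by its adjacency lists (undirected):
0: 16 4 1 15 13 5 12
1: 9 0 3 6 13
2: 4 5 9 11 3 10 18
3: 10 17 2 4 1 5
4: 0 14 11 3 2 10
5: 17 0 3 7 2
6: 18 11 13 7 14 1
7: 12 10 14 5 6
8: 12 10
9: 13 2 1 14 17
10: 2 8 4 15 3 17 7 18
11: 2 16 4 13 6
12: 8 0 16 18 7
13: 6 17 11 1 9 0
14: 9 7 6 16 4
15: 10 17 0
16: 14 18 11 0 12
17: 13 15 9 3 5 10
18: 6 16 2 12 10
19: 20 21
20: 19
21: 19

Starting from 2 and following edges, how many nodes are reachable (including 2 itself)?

BFS from 2 visits: 2, 18, 11, 10, 9, 5, 4, 3, 16, 12, 6, 13, 17, 15, 8, 7, 14, 1, 0
Reachable nodes: 19 of 22 total.

19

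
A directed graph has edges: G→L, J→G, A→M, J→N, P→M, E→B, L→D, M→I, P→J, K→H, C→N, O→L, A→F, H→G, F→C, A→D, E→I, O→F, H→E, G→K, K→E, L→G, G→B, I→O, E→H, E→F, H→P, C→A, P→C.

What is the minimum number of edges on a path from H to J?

Level 0: H
Level 1: E, G, P
Level 2: B, C, F, I, J, K, L, M
Level 3: A, D, N, O
J first appears at level 2.

2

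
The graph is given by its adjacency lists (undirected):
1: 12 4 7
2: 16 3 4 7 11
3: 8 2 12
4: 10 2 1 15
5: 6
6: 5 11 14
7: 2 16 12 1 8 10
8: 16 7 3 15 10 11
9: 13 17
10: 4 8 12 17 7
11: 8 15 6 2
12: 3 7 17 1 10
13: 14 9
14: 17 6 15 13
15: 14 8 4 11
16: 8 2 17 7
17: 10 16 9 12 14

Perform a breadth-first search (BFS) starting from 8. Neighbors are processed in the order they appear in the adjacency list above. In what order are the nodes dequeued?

Visit 8; enqueue 16, 7, 3, 15, 10, 11 → queue [16, 7, 3, 15, 10, 11]
Visit 16; enqueue 2, 17 → queue [7, 3, 15, 10, 11, 2, 17]
Visit 7; enqueue 12, 1 → queue [3, 15, 10, 11, 2, 17, 12, 1]
Visit 3 → queue [15, 10, 11, 2, 17, 12, 1]
Visit 15; enqueue 14, 4 → queue [10, 11, 2, 17, 12, 1, 14, 4]
Visit 10 → queue [11, 2, 17, 12, 1, 14, 4]
Visit 11; enqueue 6 → queue [2, 17, 12, 1, 14, 4, 6]
Visit 2 → queue [17, 12, 1, 14, 4, 6]
Visit 17; enqueue 9 → queue [12, 1, 14, 4, 6, 9]
Visit 12 → queue [1, 14, 4, 6, 9]
Visit 1 → queue [14, 4, 6, 9]
Visit 14; enqueue 13 → queue [4, 6, 9, 13]
Visit 4 → queue [6, 9, 13]
Visit 6; enqueue 5 → queue [9, 13, 5]
Visit 9 → queue [13, 5]
Visit 13 → queue [5]
Visit 5 → queue []

8 16 7 3 15 10 11 2 17 12 1 14 4 6 9 13 5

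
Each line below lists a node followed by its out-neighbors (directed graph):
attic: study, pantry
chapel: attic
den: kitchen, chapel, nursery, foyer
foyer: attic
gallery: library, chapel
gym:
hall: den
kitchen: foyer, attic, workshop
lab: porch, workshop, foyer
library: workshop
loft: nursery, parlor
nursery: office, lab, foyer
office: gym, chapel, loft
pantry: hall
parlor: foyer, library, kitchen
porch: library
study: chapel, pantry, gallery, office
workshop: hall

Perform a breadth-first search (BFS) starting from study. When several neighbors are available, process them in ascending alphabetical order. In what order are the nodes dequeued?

study, chapel, gallery, office, pantry, attic, library, gym, loft, hall, workshop, nursery, parlor, den, foyer, lab, kitchen, porch

Visit study; enqueue chapel, gallery, office, pantry → queue [chapel, gallery, office, pantry]
Visit chapel; enqueue attic → queue [gallery, office, pantry, attic]
Visit gallery; enqueue library → queue [office, pantry, attic, library]
Visit office; enqueue gym, loft → queue [pantry, attic, library, gym, loft]
Visit pantry; enqueue hall → queue [attic, library, gym, loft, hall]
Visit attic → queue [library, gym, loft, hall]
Visit library; enqueue workshop → queue [gym, loft, hall, workshop]
Visit gym → queue [loft, hall, workshop]
Visit loft; enqueue nursery, parlor → queue [hall, workshop, nursery, parlor]
Visit hall; enqueue den → queue [workshop, nursery, parlor, den]
Visit workshop → queue [nursery, parlor, den]
Visit nursery; enqueue foyer, lab → queue [parlor, den, foyer, lab]
Visit parlor; enqueue kitchen → queue [den, foyer, lab, kitchen]
Visit den → queue [foyer, lab, kitchen]
Visit foyer → queue [lab, kitchen]
Visit lab; enqueue porch → queue [kitchen, porch]
Visit kitchen → queue [porch]
Visit porch → queue []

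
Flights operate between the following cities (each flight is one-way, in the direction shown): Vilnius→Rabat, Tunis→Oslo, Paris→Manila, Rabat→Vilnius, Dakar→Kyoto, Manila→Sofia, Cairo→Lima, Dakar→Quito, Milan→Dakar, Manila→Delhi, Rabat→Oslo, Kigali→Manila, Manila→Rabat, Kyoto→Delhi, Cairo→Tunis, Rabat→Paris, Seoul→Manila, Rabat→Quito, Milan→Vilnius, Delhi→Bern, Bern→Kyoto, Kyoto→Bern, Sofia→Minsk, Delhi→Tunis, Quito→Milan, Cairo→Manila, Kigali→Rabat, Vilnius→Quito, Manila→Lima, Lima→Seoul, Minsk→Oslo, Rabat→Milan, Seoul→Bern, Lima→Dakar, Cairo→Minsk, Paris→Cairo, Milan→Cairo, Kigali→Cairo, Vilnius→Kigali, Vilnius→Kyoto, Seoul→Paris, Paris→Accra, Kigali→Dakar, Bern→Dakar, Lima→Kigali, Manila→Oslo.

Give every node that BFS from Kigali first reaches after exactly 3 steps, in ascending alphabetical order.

Level 0: Kigali
Level 1: Cairo, Dakar, Manila, Rabat
Level 2: Delhi, Kyoto, Lima, Milan, Minsk, Oslo, Paris, Quito, Sofia, Tunis, Vilnius
Level 3: Accra, Bern, Seoul

Accra, Bern, Seoul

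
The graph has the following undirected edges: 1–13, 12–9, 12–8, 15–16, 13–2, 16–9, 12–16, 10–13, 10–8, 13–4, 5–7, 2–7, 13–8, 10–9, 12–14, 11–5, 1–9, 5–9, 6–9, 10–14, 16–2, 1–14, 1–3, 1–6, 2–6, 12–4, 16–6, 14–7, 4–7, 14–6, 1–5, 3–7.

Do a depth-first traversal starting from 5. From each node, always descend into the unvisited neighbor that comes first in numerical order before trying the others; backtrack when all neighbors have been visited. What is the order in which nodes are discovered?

Visit 5
5 → 1
1 → 3
3 → 7
7 → 2
2 → 6
6 → 9
9 → 10
10 → 8
8 → 12
12 → 4
4 → 13
12 → 14
12 → 16
16 → 15
5 → 11

5 -> 1 -> 3 -> 7 -> 2 -> 6 -> 9 -> 10 -> 8 -> 12 -> 4 -> 13 -> 14 -> 16 -> 15 -> 11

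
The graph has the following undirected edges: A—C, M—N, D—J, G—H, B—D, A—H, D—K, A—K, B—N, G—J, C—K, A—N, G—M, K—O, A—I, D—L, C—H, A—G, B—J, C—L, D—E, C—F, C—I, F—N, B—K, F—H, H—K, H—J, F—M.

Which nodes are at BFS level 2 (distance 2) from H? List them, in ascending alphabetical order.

B, D, I, L, M, N, O

Level 0: H
Level 1: A, C, F, G, J, K
Level 2: B, D, I, L, M, N, O
Level 3: E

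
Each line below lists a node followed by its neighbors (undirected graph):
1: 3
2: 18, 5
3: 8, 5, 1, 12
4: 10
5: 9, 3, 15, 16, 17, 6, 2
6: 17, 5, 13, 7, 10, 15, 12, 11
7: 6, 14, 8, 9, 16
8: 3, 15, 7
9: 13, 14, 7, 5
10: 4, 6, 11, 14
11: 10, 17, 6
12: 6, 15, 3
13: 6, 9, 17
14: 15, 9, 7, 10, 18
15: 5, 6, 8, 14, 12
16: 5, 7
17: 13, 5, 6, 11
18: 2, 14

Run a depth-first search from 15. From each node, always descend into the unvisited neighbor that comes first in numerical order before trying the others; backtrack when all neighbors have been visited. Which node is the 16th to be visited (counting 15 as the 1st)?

Visit 15
15 → 5
5 → 2
2 → 18
18 → 14
14 → 7
7 → 6
6 → 10
10 → 4
10 → 11
11 → 17
17 → 13
13 → 9
6 → 12
12 → 3
3 → 1
3 → 8
7 → 16

Visit order: 15, 5, 2, 18, 14, 7, 6, 10, 4, 11, 17, 13, 9, 12, 3, 1, 8, 16

1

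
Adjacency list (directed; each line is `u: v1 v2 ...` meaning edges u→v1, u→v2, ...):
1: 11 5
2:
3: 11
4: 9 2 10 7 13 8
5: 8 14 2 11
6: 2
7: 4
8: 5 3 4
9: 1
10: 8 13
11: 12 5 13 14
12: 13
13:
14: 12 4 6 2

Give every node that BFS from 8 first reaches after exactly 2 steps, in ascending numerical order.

Level 0: 8
Level 1: 3, 4, 5
Level 2: 2, 7, 9, 10, 11, 13, 14
Level 3: 1, 6, 12

2, 7, 9, 10, 11, 13, 14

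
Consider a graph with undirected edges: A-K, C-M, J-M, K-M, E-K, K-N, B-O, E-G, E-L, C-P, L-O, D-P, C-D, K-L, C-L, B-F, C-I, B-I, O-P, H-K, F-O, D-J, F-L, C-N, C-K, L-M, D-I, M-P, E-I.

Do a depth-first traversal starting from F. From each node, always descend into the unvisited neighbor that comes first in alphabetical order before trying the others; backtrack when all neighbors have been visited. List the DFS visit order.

F → B → I → C → D → J → M → K → A → E → G → L → O → P → H → N

Visit F
F → B
B → I
I → C
C → D
D → J
J → M
M → K
K → A
K → E
E → G
E → L
L → O
O → P
K → H
K → N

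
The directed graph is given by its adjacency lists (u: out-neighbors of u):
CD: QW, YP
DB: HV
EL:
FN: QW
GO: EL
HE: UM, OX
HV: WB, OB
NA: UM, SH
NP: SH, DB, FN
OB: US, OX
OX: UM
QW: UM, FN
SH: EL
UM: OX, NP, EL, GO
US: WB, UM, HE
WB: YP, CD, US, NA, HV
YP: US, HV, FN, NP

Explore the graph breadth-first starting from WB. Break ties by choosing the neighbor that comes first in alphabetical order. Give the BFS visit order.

WB, CD, HV, NA, US, YP, QW, OB, SH, UM, HE, FN, NP, OX, EL, GO, DB

Visit WB; enqueue CD, HV, NA, US, YP → queue [CD, HV, NA, US, YP]
Visit CD; enqueue QW → queue [HV, NA, US, YP, QW]
Visit HV; enqueue OB → queue [NA, US, YP, QW, OB]
Visit NA; enqueue SH, UM → queue [US, YP, QW, OB, SH, UM]
Visit US; enqueue HE → queue [YP, QW, OB, SH, UM, HE]
Visit YP; enqueue FN, NP → queue [QW, OB, SH, UM, HE, FN, NP]
Visit QW → queue [OB, SH, UM, HE, FN, NP]
Visit OB; enqueue OX → queue [SH, UM, HE, FN, NP, OX]
Visit SH; enqueue EL → queue [UM, HE, FN, NP, OX, EL]
Visit UM; enqueue GO → queue [HE, FN, NP, OX, EL, GO]
Visit HE → queue [FN, NP, OX, EL, GO]
Visit FN → queue [NP, OX, EL, GO]
Visit NP; enqueue DB → queue [OX, EL, GO, DB]
Visit OX → queue [EL, GO, DB]
Visit EL → queue [GO, DB]
Visit GO → queue [DB]
Visit DB → queue []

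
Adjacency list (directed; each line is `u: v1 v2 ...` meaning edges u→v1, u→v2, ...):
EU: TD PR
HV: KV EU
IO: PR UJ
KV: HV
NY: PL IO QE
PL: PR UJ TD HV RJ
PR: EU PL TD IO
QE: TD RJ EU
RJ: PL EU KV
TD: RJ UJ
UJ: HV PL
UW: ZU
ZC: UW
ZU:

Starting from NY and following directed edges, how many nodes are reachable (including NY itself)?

11

BFS from NY visits: NY, PL, IO, QE, PR, UJ, TD, HV, RJ, EU, KV
Reachable nodes: 11 of 14 total.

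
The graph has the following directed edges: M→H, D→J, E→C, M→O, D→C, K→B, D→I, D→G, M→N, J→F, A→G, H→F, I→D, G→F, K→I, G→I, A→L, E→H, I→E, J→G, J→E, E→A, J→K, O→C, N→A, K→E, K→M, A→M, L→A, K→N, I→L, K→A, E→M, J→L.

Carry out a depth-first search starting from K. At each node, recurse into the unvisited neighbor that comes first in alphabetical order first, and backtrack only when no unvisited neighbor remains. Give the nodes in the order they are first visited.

Visit K
K → A
A → G
G → F
G → I
I → D
D → C
D → J
J → E
E → H
E → M
M → N
M → O
J → L
K → B

K -> A -> G -> F -> I -> D -> C -> J -> E -> H -> M -> N -> O -> L -> B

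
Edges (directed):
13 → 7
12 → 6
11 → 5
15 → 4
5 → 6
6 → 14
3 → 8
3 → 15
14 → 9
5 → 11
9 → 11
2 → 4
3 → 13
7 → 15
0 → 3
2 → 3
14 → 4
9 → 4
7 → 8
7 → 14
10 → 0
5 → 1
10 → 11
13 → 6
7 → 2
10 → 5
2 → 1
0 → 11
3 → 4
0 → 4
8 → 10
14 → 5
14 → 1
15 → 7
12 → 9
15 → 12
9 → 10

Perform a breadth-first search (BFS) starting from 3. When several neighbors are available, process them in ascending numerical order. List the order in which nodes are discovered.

3 -> 4 -> 8 -> 13 -> 15 -> 10 -> 6 -> 7 -> 12 -> 0 -> 5 -> 11 -> 14 -> 2 -> 9 -> 1

Visit 3; enqueue 4, 8, 13, 15 → queue [4, 8, 13, 15]
Visit 4 → queue [8, 13, 15]
Visit 8; enqueue 10 → queue [13, 15, 10]
Visit 13; enqueue 6, 7 → queue [15, 10, 6, 7]
Visit 15; enqueue 12 → queue [10, 6, 7, 12]
Visit 10; enqueue 0, 5, 11 → queue [6, 7, 12, 0, 5, 11]
Visit 6; enqueue 14 → queue [7, 12, 0, 5, 11, 14]
Visit 7; enqueue 2 → queue [12, 0, 5, 11, 14, 2]
Visit 12; enqueue 9 → queue [0, 5, 11, 14, 2, 9]
Visit 0 → queue [5, 11, 14, 2, 9]
Visit 5; enqueue 1 → queue [11, 14, 2, 9, 1]
Visit 11 → queue [14, 2, 9, 1]
Visit 14 → queue [2, 9, 1]
Visit 2 → queue [9, 1]
Visit 9 → queue [1]
Visit 1 → queue []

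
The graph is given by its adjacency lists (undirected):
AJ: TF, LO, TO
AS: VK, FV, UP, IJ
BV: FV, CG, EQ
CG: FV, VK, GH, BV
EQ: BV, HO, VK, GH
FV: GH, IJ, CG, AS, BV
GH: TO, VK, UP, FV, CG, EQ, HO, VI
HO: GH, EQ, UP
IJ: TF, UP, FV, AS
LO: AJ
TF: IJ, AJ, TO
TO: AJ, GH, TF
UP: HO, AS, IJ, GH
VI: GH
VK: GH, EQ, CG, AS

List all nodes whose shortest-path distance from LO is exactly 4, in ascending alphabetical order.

Level 0: LO
Level 1: AJ
Level 2: TF, TO
Level 3: GH, IJ
Level 4: AS, CG, EQ, FV, HO, UP, VI, VK
Level 5: BV

AS, CG, EQ, FV, HO, UP, VI, VK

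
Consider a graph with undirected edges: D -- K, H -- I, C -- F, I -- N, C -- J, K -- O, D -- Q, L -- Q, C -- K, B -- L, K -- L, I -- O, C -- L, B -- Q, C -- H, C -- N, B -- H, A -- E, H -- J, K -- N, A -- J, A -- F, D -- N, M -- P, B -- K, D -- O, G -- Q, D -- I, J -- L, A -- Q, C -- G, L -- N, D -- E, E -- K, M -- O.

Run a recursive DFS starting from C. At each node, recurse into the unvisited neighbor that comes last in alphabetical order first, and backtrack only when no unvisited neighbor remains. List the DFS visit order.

C, N, L, Q, G, D, O, M, P, K, E, A, J, H, I, B, F

Visit C
C → N
N → L
L → Q
Q → G
Q → D
D → O
O → M
M → P
O → K
K → E
E → A
A → J
J → H
H → I
H → B
A → F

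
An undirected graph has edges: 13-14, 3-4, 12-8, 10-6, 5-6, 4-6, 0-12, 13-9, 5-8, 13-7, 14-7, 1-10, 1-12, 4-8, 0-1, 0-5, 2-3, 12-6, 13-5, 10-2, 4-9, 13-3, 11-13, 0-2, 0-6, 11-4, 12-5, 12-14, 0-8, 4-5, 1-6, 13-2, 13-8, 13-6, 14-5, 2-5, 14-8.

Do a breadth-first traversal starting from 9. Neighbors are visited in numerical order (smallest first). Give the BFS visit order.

Visit 9; enqueue 4, 13 → queue [4, 13]
Visit 4; enqueue 3, 5, 6, 8, 11 → queue [13, 3, 5, 6, 8, 11]
Visit 13; enqueue 2, 7, 14 → queue [3, 5, 6, 8, 11, 2, 7, 14]
Visit 3 → queue [5, 6, 8, 11, 2, 7, 14]
Visit 5; enqueue 0, 12 → queue [6, 8, 11, 2, 7, 14, 0, 12]
Visit 6; enqueue 1, 10 → queue [8, 11, 2, 7, 14, 0, 12, 1, 10]
Visit 8 → queue [11, 2, 7, 14, 0, 12, 1, 10]
Visit 11 → queue [2, 7, 14, 0, 12, 1, 10]
Visit 2 → queue [7, 14, 0, 12, 1, 10]
Visit 7 → queue [14, 0, 12, 1, 10]
Visit 14 → queue [0, 12, 1, 10]
Visit 0 → queue [12, 1, 10]
Visit 12 → queue [1, 10]
Visit 1 → queue [10]
Visit 10 → queue []

9, 4, 13, 3, 5, 6, 8, 11, 2, 7, 14, 0, 12, 1, 10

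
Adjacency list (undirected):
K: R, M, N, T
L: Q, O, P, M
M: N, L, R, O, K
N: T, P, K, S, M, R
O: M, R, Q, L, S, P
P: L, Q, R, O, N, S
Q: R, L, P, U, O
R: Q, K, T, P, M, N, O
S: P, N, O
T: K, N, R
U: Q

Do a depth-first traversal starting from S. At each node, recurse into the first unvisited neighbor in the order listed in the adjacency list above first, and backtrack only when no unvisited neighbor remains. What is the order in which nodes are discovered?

Visit S
S → P
P → L
L → Q
Q → R
R → K
K → M
M → N
N → T
M → O
Q → U

S, P, L, Q, R, K, M, N, T, O, U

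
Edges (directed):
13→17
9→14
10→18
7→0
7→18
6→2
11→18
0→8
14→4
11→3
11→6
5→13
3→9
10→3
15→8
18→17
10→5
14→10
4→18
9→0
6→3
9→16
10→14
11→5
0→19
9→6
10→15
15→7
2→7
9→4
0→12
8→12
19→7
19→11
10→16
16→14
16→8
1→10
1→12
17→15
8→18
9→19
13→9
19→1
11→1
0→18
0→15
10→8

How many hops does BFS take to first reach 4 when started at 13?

Level 0: 13
Level 1: 9, 17
Level 2: 0, 4, 6, 14, 15, 16, 19
Level 3: 1, 2, 3, 7, 8, 10, 11, 12, 18
Level 4: 5
4 first appears at level 2.

2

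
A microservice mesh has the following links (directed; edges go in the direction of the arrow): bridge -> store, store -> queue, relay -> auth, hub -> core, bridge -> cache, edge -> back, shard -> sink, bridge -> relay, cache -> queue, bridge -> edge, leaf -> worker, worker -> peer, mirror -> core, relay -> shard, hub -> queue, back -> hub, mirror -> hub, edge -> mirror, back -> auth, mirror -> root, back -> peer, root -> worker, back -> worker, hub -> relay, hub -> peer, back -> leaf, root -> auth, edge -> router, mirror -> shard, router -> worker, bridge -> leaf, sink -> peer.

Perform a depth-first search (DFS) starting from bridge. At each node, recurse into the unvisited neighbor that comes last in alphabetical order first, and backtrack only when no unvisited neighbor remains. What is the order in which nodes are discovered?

Visit bridge
bridge → store
store → queue
bridge → relay
relay → shard
shard → sink
sink → peer
relay → auth
bridge → leaf
leaf → worker
bridge → edge
edge → router
edge → mirror
mirror → root
mirror → hub
hub → core
edge → back
bridge → cache

bridge, store, queue, relay, shard, sink, peer, auth, leaf, worker, edge, router, mirror, root, hub, core, back, cache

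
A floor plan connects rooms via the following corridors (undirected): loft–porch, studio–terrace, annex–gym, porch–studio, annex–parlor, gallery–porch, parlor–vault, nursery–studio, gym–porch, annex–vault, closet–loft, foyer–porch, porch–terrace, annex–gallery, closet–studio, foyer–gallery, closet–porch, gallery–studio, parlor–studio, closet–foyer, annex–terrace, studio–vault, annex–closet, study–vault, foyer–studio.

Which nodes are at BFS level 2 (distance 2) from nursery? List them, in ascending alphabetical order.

closet, foyer, gallery, parlor, porch, terrace, vault

Level 0: nursery
Level 1: studio
Level 2: closet, foyer, gallery, parlor, porch, terrace, vault
Level 3: annex, gym, loft, study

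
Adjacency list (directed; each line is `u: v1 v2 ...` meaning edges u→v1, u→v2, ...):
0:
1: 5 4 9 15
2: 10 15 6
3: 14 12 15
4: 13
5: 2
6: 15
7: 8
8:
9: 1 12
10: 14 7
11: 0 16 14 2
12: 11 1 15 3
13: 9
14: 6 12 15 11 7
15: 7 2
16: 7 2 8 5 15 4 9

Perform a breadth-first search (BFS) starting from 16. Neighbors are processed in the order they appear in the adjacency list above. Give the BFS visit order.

Visit 16; enqueue 7, 2, 8, 5, 15, 4, 9 → queue [7, 2, 8, 5, 15, 4, 9]
Visit 7 → queue [2, 8, 5, 15, 4, 9]
Visit 2; enqueue 10, 6 → queue [8, 5, 15, 4, 9, 10, 6]
Visit 8 → queue [5, 15, 4, 9, 10, 6]
Visit 5 → queue [15, 4, 9, 10, 6]
Visit 15 → queue [4, 9, 10, 6]
Visit 4; enqueue 13 → queue [9, 10, 6, 13]
Visit 9; enqueue 1, 12 → queue [10, 6, 13, 1, 12]
Visit 10; enqueue 14 → queue [6, 13, 1, 12, 14]
Visit 6 → queue [13, 1, 12, 14]
Visit 13 → queue [1, 12, 14]
Visit 1 → queue [12, 14]
Visit 12; enqueue 11, 3 → queue [14, 11, 3]
Visit 14 → queue [11, 3]
Visit 11; enqueue 0 → queue [3, 0]
Visit 3 → queue [0]
Visit 0 → queue []

16, 7, 2, 8, 5, 15, 4, 9, 10, 6, 13, 1, 12, 14, 11, 3, 0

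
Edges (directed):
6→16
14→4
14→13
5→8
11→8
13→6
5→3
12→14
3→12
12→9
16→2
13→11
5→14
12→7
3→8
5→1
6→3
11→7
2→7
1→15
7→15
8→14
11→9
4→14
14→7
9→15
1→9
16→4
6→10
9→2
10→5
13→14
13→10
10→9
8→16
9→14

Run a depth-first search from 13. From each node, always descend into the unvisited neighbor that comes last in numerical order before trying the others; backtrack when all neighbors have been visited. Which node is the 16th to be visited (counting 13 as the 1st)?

6

Visit 13
13 → 14
14 → 7
7 → 15
14 → 4
13 → 11
11 → 9
9 → 2
11 → 8
8 → 16
13 → 10
10 → 5
5 → 3
3 → 12
5 → 1
13 → 6

Visit order: 13, 14, 7, 15, 4, 11, 9, 2, 8, 16, 10, 5, 3, 12, 1, 6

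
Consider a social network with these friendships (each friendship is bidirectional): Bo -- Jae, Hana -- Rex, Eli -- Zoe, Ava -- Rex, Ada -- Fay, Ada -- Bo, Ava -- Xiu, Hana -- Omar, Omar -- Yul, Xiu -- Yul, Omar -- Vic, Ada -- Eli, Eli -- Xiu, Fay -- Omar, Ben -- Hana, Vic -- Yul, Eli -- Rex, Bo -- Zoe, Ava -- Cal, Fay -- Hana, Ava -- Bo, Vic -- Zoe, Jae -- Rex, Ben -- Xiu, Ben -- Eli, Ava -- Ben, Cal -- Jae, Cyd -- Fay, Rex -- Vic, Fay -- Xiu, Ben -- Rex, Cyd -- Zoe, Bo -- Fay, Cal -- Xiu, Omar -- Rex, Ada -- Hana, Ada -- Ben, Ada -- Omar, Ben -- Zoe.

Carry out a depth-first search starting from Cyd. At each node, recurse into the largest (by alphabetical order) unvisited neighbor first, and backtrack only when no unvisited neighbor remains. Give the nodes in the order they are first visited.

Cyd Zoe Vic Yul Xiu Fay Omar Rex Jae Cal Ava Bo Ada Hana Ben Eli

Visit Cyd
Cyd → Zoe
Zoe → Vic
Vic → Yul
Yul → Xiu
Xiu → Fay
Fay → Omar
Omar → Rex
Rex → Jae
Jae → Cal
Cal → Ava
Ava → Bo
Bo → Ada
Ada → Hana
Hana → Ben
Ben → Eli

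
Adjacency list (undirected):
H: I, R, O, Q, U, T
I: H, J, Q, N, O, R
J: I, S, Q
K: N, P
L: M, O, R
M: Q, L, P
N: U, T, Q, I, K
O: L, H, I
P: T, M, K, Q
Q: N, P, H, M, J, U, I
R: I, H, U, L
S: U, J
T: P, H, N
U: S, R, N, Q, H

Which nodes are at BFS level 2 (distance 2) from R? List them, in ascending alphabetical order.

J, M, N, O, Q, S, T

Level 0: R
Level 1: H, I, L, U
Level 2: J, M, N, O, Q, S, T
Level 3: K, P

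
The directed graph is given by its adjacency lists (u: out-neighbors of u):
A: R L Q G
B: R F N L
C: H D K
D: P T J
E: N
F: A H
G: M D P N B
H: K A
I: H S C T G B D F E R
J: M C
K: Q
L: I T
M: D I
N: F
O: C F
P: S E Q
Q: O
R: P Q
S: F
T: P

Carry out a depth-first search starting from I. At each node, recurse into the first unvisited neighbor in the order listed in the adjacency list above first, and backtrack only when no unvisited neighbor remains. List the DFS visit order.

I, H, K, Q, O, C, D, P, S, F, A, R, L, T, G, M, N, B, E, J

Visit I
I → H
H → K
K → Q
Q → O
O → C
C → D
D → P
P → S
S → F
F → A
A → R
A → L
L → T
A → G
G → M
G → N
G → B
P → E
D → J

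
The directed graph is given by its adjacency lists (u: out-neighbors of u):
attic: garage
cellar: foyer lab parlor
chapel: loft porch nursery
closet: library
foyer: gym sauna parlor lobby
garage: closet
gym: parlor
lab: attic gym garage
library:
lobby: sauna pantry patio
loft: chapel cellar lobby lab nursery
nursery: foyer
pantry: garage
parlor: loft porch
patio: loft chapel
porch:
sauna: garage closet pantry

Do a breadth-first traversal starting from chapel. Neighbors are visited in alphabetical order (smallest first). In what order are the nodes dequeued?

Visit chapel; enqueue loft, nursery, porch → queue [loft, nursery, porch]
Visit loft; enqueue cellar, lab, lobby → queue [nursery, porch, cellar, lab, lobby]
Visit nursery; enqueue foyer → queue [porch, cellar, lab, lobby, foyer]
Visit porch → queue [cellar, lab, lobby, foyer]
Visit cellar; enqueue parlor → queue [lab, lobby, foyer, parlor]
Visit lab; enqueue attic, garage, gym → queue [lobby, foyer, parlor, attic, garage, gym]
Visit lobby; enqueue pantry, patio, sauna → queue [foyer, parlor, attic, garage, gym, pantry, patio, sauna]
Visit foyer → queue [parlor, attic, garage, gym, pantry, patio, sauna]
Visit parlor → queue [attic, garage, gym, pantry, patio, sauna]
Visit attic → queue [garage, gym, pantry, patio, sauna]
Visit garage; enqueue closet → queue [gym, pantry, patio, sauna, closet]
Visit gym → queue [pantry, patio, sauna, closet]
Visit pantry → queue [patio, sauna, closet]
Visit patio → queue [sauna, closet]
Visit sauna → queue [closet]
Visit closet; enqueue library → queue [library]
Visit library → queue []

chapel loft nursery porch cellar lab lobby foyer parlor attic garage gym pantry patio sauna closet library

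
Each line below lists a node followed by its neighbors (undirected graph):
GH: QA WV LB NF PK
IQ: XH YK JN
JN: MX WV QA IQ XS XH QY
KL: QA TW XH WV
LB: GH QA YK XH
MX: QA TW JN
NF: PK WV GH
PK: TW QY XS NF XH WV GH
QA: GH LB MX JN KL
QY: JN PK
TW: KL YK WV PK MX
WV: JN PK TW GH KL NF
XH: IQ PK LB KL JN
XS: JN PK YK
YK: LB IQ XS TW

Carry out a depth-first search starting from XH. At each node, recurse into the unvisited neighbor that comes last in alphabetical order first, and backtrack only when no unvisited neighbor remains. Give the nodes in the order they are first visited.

Visit XH
XH → PK
PK → XS
XS → YK
YK → TW
TW → WV
WV → NF
NF → GH
GH → QA
QA → MX
MX → JN
JN → QY
JN → IQ
QA → LB
QA → KL

XH, PK, XS, YK, TW, WV, NF, GH, QA, MX, JN, QY, IQ, LB, KL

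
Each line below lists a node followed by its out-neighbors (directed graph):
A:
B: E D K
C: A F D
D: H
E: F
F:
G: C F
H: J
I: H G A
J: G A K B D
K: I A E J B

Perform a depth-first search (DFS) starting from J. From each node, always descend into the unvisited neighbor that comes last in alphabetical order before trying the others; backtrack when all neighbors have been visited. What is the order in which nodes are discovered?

J -> K -> I -> H -> G -> F -> C -> D -> A -> E -> B

Visit J
J → K
K → I
I → H
I → G
G → F
G → C
C → D
C → A
K → E
K → B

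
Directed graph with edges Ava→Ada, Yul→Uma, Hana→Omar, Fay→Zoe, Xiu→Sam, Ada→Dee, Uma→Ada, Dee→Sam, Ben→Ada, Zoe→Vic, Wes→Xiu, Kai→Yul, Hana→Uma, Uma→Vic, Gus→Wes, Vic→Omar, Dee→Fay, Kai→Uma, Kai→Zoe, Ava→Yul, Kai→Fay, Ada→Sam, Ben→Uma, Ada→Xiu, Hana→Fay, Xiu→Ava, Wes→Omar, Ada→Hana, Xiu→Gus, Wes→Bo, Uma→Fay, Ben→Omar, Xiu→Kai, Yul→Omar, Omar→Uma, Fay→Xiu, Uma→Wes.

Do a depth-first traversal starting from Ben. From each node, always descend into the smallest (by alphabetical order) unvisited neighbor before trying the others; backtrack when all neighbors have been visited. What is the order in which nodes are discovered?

Ben -> Ada -> Dee -> Fay -> Xiu -> Ava -> Yul -> Omar -> Uma -> Vic -> Wes -> Bo -> Gus -> Kai -> Zoe -> Sam -> Hana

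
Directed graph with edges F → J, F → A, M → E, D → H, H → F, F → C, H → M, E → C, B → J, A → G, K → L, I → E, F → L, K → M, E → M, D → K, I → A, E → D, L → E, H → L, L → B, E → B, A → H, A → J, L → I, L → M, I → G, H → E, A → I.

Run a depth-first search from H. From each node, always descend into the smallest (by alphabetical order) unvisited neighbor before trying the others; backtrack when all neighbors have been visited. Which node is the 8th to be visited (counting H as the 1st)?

L

Visit H
H → E
E → B
B → J
E → C
E → D
D → K
K → L
L → I
I → A
A → G
L → M
H → F

Visit order: H, E, B, J, C, D, K, L, I, A, G, M, F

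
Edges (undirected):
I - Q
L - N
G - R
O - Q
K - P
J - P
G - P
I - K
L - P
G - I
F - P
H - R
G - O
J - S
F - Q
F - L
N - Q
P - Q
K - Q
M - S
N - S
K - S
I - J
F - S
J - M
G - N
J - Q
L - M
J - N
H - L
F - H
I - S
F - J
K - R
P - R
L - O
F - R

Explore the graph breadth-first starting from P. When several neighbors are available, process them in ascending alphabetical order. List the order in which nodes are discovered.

P F G J K L Q R H S I N O M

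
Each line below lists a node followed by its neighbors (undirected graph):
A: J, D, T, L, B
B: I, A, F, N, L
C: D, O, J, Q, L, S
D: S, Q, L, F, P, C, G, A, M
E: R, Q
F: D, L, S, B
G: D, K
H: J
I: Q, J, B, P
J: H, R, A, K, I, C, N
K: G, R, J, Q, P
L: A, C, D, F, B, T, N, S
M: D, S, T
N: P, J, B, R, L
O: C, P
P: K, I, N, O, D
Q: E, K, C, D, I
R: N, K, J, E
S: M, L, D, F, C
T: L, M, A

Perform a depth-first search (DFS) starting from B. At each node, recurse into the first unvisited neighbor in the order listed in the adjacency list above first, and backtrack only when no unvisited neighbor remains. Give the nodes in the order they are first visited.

Visit B
B → I
I → Q
Q → E
E → R
R → N
N → P
P → K
K → G
G → D
D → S
S → M
M → T
T → L
L → A
A → J
J → H
J → C
C → O
L → F

B I Q E R N P K G D S M T L A J H C O F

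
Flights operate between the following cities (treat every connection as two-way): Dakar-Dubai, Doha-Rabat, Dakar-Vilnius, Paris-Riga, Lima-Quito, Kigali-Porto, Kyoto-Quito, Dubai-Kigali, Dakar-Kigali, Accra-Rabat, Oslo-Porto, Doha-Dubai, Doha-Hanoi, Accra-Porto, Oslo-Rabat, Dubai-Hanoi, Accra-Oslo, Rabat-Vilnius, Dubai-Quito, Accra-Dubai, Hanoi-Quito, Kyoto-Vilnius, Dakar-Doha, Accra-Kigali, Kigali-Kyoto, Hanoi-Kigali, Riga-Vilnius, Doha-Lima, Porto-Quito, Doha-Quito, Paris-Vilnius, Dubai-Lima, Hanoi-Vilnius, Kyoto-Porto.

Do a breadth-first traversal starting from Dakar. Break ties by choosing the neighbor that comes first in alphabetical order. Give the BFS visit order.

Visit Dakar; enqueue Doha, Dubai, Kigali, Vilnius → queue [Doha, Dubai, Kigali, Vilnius]
Visit Doha; enqueue Hanoi, Lima, Quito, Rabat → queue [Dubai, Kigali, Vilnius, Hanoi, Lima, Quito, Rabat]
Visit Dubai; enqueue Accra → queue [Kigali, Vilnius, Hanoi, Lima, Quito, Rabat, Accra]
Visit Kigali; enqueue Kyoto, Porto → queue [Vilnius, Hanoi, Lima, Quito, Rabat, Accra, Kyoto, Porto]
Visit Vilnius; enqueue Paris, Riga → queue [Hanoi, Lima, Quito, Rabat, Accra, Kyoto, Porto, Paris, Riga]
Visit Hanoi → queue [Lima, Quito, Rabat, Accra, Kyoto, Porto, Paris, Riga]
Visit Lima → queue [Quito, Rabat, Accra, Kyoto, Porto, Paris, Riga]
Visit Quito → queue [Rabat, Accra, Kyoto, Porto, Paris, Riga]
Visit Rabat; enqueue Oslo → queue [Accra, Kyoto, Porto, Paris, Riga, Oslo]
Visit Accra → queue [Kyoto, Porto, Paris, Riga, Oslo]
Visit Kyoto → queue [Porto, Paris, Riga, Oslo]
Visit Porto → queue [Paris, Riga, Oslo]
Visit Paris → queue [Riga, Oslo]
Visit Riga → queue [Oslo]
Visit Oslo → queue []

Dakar → Doha → Dubai → Kigali → Vilnius → Hanoi → Lima → Quito → Rabat → Accra → Kyoto → Porto → Paris → Riga → Oslo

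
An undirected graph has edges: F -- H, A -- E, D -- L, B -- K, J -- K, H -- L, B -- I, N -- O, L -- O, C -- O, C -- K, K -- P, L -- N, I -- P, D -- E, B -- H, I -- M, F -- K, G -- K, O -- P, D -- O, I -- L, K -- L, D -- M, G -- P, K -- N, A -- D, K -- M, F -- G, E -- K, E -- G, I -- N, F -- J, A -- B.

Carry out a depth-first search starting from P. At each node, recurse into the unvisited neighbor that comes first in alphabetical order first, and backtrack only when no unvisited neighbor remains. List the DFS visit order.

Visit P
P → G
G → E
E → A
A → B
B → H
H → F
F → J
J → K
K → C
C → O
O → D
D → L
L → I
I → M
I → N

P -> G -> E -> A -> B -> H -> F -> J -> K -> C -> O -> D -> L -> I -> M -> N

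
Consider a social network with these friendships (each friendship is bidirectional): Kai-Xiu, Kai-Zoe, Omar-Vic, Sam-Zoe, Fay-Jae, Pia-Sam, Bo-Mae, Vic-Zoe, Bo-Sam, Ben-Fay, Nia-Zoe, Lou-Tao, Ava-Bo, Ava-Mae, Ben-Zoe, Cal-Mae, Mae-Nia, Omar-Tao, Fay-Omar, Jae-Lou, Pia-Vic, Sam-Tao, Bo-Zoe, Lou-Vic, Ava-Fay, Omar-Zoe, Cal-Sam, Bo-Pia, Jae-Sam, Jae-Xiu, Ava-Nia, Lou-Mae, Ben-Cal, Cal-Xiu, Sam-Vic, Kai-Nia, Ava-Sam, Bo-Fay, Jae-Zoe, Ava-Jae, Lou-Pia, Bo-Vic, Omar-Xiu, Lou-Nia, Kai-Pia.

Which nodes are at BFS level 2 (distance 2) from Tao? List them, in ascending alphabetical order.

Level 0: Tao
Level 1: Lou, Omar, Sam
Level 2: Ava, Bo, Cal, Fay, Jae, Mae, Nia, Pia, Vic, Xiu, Zoe
Level 3: Ben, Kai

Ava, Bo, Cal, Fay, Jae, Mae, Nia, Pia, Vic, Xiu, Zoe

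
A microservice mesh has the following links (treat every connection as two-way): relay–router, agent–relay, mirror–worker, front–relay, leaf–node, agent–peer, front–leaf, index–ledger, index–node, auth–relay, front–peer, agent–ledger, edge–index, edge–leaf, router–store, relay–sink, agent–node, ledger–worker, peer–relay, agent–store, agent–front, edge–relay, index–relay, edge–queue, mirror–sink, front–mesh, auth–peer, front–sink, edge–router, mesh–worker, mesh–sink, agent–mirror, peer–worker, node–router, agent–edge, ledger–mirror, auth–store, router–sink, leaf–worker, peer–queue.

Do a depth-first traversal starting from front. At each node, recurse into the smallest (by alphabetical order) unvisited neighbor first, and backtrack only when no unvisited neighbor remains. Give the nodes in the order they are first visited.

Visit front
front → agent
agent → edge
edge → index
index → ledger
ledger → mirror
mirror → sink
sink → mesh
mesh → worker
worker → leaf
leaf → node
node → router
router → relay
relay → auth
auth → peer
peer → queue
auth → store

front → agent → edge → index → ledger → mirror → sink → mesh → worker → leaf → node → router → relay → auth → peer → queue → store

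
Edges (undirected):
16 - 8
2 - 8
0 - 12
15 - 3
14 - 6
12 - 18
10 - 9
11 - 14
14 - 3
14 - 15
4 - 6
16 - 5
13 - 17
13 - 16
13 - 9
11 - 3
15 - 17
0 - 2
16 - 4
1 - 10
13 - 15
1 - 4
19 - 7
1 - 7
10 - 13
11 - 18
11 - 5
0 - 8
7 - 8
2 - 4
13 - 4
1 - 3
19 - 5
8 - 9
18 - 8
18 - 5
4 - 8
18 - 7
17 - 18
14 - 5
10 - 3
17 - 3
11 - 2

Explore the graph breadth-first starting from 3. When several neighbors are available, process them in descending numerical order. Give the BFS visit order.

3, 17, 15, 14, 11, 10, 1, 18, 13, 6, 5, 2, 9, 7, 4, 12, 8, 16, 19, 0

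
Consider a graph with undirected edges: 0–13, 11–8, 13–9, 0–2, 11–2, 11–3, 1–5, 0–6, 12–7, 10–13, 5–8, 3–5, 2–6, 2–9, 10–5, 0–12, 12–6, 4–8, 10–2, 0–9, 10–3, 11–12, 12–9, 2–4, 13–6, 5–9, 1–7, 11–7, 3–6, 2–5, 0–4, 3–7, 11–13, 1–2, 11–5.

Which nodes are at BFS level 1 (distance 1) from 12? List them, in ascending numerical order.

0, 6, 7, 9, 11

Level 0: 12
Level 1: 0, 6, 7, 9, 11
Level 2: 1, 2, 3, 4, 5, 8, 13
Level 3: 10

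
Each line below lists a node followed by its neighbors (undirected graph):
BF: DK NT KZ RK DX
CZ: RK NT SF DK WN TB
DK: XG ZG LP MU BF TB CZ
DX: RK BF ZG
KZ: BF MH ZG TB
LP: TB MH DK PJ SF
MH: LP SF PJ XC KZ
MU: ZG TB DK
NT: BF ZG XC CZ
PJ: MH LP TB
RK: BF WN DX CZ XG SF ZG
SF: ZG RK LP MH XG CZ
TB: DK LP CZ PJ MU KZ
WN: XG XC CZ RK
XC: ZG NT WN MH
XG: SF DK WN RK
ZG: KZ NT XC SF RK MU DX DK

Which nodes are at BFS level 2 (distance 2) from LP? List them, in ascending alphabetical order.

Level 0: LP
Level 1: DK, MH, PJ, SF, TB
Level 2: BF, CZ, KZ, MU, RK, XC, XG, ZG
Level 3: DX, NT, WN

BF, CZ, KZ, MU, RK, XC, XG, ZG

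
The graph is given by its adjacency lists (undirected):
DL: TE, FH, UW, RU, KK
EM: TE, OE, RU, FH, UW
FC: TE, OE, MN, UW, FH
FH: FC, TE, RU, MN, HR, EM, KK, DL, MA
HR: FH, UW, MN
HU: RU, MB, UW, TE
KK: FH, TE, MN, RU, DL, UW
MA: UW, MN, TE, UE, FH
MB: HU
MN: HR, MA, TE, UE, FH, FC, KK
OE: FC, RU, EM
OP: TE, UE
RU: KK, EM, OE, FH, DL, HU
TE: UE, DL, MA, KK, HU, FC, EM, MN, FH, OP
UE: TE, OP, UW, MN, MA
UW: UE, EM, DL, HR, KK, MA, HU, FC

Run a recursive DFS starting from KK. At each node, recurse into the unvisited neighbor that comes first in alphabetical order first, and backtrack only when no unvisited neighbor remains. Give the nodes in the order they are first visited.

KK → DL → FH → EM → OE → FC → MN → HR → UW → HU → MB → RU → TE → MA → UE → OP

Visit KK
KK → DL
DL → FH
FH → EM
EM → OE
OE → FC
FC → MN
MN → HR
HR → UW
UW → HU
HU → MB
HU → RU
HU → TE
TE → MA
MA → UE
UE → OP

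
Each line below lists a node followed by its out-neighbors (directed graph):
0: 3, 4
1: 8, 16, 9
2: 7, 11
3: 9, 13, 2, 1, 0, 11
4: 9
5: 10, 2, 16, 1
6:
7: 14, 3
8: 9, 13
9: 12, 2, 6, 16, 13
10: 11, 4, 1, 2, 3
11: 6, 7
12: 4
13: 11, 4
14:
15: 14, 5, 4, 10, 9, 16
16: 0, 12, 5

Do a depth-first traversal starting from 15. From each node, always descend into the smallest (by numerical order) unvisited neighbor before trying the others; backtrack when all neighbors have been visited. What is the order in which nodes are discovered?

Visit 15
15 → 4
4 → 9
9 → 2
2 → 7
7 → 3
3 → 0
3 → 1
1 → 8
8 → 13
13 → 11
11 → 6
1 → 16
16 → 5
5 → 10
16 → 12
7 → 14

15, 4, 9, 2, 7, 3, 0, 1, 8, 13, 11, 6, 16, 5, 10, 12, 14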